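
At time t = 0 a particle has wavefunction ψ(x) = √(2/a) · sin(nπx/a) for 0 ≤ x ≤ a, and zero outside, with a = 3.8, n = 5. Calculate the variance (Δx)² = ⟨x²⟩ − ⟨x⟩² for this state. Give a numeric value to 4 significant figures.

1.174

Compute ⟨x⟩ and ⟨x²⟩ separately, then (Δx)² = ⟨x²⟩ − ⟨x⟩².
With sin²θ = (1 − cos2θ)/2 on 0 ≤ x ≤ a: ∫sin²(nπx/a) dx = a/2, ∫x·sin²(nπx/a) dx = a²/4, ∫x²·sin²(nπx/a) dx = a³·(1/6 − 1/(4n²π²)); higher powers xᵏ the same way, integrating xᵏ·cos(2nπx/a) by parts.
⟨x⟩ = 1.9000 and ⟨x²⟩ = 4.7841.
(Δx)² = 4.7841 − (1.9000)² = 1.1741.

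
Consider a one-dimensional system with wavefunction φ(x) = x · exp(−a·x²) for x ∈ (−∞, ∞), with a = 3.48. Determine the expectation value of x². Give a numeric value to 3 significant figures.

0.216

⟨x²⟩ = ∫ x²·|φ|² dx / ∫|φ|² dx (integrals over the domain).
Expand each integrand as polynomial × e^(−2ax²) and use ∫x^(2j)·e^(−2ax²) dx = (2j−1)!!/(4a)^j · √(π/(2a)), odd powers → 0; here √(π/(2a)) = 0.67185.
State is unnormalized: ∫|φ|² dx = 0.048265, and ∫φ*·x²·φ dx = 0.010402, so ⟨x²⟩ = 0.010402 / 0.048265.
⟨x²⟩ = 0.21552.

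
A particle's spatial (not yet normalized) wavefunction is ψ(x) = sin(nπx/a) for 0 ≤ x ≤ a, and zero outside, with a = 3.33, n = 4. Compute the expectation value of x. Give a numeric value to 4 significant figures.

1.665

⟨x⟩ = ∫ x·|ψ|² dx / ∫|ψ|² dx (integrals over the domain).
With sin²θ = (1 − cos2θ)/2 on 0 ≤ x ≤ a: ∫sin²(nπx/a) dx = a/2, ∫x·sin²(nπx/a) dx = a²/4, ∫x²·sin²(nπx/a) dx = a³·(1/6 − 1/(4n²π²)); higher powers xᵏ the same way, integrating xᵏ·cos(2nπx/a) by parts.
State is unnormalized: ∫|ψ|² dx = 1.6650, and ∫ψ*·x·ψ dx = 2.7722, so ⟨x⟩ = 2.7722 / 1.6650.
⟨x⟩ = 1.6650.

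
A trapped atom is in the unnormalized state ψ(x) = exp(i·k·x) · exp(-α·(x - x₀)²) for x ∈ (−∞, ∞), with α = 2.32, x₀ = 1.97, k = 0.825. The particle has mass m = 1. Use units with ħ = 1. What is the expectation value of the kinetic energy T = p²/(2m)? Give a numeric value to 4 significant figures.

T = −(ħ²/2m) d²/dx², so ⟨T⟩ = −(ħ²/2m) ∫ ψ*·ψ'' dx / ∫|ψ|² dx; with m = 1.
Gaussian moments (u = x − x₀): ∫u^(2j)·e^(−2αu²) du = (2j−1)!!/(4α)^j · √(π/(2α)), odd powers integrate to 0; here √(π/(2α)) = 0.82284. Derivatives: ψ′ = (ik − 2αu)·ψ, ψ″ = ((ik − 2αu)² − 2α)·ψ; the odd-in-u pieces drop out.
State is unnormalized: ∫|ψ|² dx = 0.82284, and ∫ψ*·(−ħ²/2m · ψ'') dx = 1.2345, so ⟨T⟩ = 1.2345 / 0.82284.
⟨T⟩ = 1.5003.

1.500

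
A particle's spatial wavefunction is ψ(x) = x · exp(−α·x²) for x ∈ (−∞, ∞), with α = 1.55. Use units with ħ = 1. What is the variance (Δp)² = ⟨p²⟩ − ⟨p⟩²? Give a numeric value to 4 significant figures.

Compute ⟨p⟩ and ⟨p²⟩ separately; (Δp)² = ⟨p²⟩ − ⟨p⟩².
Expand each integrand as polynomial × e^(−2αx²) and use ∫x^(2j)·e^(−2αx²) dx = (2j−1)!!/(4α)^j · √(π/(2α)), odd powers → 0; here √(π/(2α)) = 1.0067. Differentiate with the product rule, d/dx e^(−αx²) = −2αx·e^(−αx²).
Normalization: ∫|ψ|² dx = 0.16237.
⟨p⟩ = 0.0000 and ⟨p²⟩ = 4.6500.
(Δp)² = 4.6500 − (0.0000)² = 4.6500.

4.650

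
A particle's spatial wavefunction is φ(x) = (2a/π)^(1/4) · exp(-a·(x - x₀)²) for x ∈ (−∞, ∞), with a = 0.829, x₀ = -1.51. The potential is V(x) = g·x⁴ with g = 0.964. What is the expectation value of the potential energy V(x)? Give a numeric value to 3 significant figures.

9.25

⟨V⟩ = ∫ V(x)·|φ|² dx.
Gaussian moments (u = x − x₀): ∫u^(2j)·e^(−2au²) du = (2j−1)!!/(4a)^j · √(π/(2a)), odd powers integrate to 0; here √(π/(2a)) = 1.3765.
⟨V⟩ = 9.2518.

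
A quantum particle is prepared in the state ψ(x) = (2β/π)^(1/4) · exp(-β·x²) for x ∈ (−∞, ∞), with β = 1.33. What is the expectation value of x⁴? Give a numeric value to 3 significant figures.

0.106

⟨x⁴⟩ = ∫ x⁴·|ψ|² dx (integrals over the domain).
Gaussian moments: ∫x^(2j)·e^(−2βx²) dx = (2j−1)!!/(4β)^j · √(π/(2β)), odd powers integrate to 0; here √(π/(2β)) = 1.0868.
⟨x⁴⟩ = 0.10600.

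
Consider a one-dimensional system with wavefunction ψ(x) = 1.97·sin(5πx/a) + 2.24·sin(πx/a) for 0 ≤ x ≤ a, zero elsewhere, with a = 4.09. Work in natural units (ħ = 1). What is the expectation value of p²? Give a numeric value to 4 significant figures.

p² ψ = −ħ² d²ψ/dx²; ⟨p²⟩ = −ħ² ∫ ψ*·ψ'' dx / ∫|ψ|² dx.
d²/dx² sin(jπx/a) = −(jπ/a)²·sin(jπx/a); on 0 ≤ x ≤ a, ∫sin²(jπx/a) dx = a/2 and ∫sin(jπx/a)·sin(lπx/a) dx = 0 for j ≠ l, so only diagonal terms survive in ∫|ψ|² and ∫ψ·ψ″; ∫ψ·ψ′ dx = [ψ²/2] between the walls = 0.
State is unnormalized: ∫|ψ|² dx = 18.197, and ∫ψ*·(−ħ² ψ'') dx = 123.12, so ⟨p²⟩ = 123.12 / 18.197.
⟨p²⟩ = 6.7656.

6.766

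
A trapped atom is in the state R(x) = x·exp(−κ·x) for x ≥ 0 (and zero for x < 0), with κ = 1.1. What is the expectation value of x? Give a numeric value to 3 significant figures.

⟨x⟩ = ∫ x·|R|² dx / ∫|R|² dx (integrals over the domain).
Every integrand reduces to terms xʲ·e^(−2κx) on [0, ∞); use ∫₀^∞ xʲ·e^(−2κx) dx = j!/(2κ)^(j+1).
State is unnormalized: ∫|R|² dx = 0.18783, and ∫R*·x·R dx = 0.25613, so ⟨x⟩ = 0.25613 / 0.18783.
⟨x⟩ = 1.3636.

1.36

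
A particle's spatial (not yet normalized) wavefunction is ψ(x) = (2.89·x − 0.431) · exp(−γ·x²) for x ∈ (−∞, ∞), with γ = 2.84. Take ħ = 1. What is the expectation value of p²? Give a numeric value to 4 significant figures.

p² ψ = −ħ² d²ψ/dx²; ⟨p²⟩ = −ħ² ∫ ψ*·ψ'' dx / ∫|ψ|² dx.
Expand each integrand as polynomial × e^(−2γx²) and use ∫x^(2j)·e^(−2γx²) dx = (2j−1)!!/(4γ)^j · √(π/(2γ)), odd powers → 0; here √(π/(2γ)) = 0.74371. Differentiate with the product rule, d/dx e^(−γx²) = −2γx·e^(−γx²).
State is unnormalized: ∫|ψ|² dx = 0.68494, and ∫ψ*·(−ħ² ψ'') dx = 5.0510, so ⟨p²⟩ = 5.0510 / 0.68494.
⟨p²⟩ = 7.3743.

7.374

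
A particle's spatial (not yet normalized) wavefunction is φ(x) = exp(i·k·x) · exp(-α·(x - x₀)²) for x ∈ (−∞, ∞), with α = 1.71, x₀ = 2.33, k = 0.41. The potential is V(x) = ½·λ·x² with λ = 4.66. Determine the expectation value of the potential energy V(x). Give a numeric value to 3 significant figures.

13.0

⟨V⟩ = ∫ V(x)·|φ|² dx / ∫|φ|² dx.
Gaussian moments (u = x − x₀): ∫u^(2j)·e^(−2αu²) du = (2j−1)!!/(4α)^j · √(π/(2α)), odd powers integrate to 0; here √(π/(2α)) = 0.95843.
State is unnormalized: ∫|φ|² dx = 0.95843, and ∫φ*·V(x)·φ dx = 12.450, so ⟨V⟩ = 12.450 / 0.95843.
⟨V⟩ = 12.990.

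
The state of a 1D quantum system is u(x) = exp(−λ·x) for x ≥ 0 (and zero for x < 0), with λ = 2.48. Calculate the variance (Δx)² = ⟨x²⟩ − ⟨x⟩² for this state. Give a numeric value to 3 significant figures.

0.0406

Compute ⟨x⟩ and ⟨x²⟩ separately, then (Δx)² = ⟨x²⟩ − ⟨x⟩².
Every integrand reduces to terms xʲ·e^(−2λx) on [0, ∞); use ∫₀^∞ xʲ·e^(−2λx) dx = j!/(2λ)^(j+1).
Normalization: ∫|u|² dx = 0.20161.
⟨x⟩ = 0.20161 and ⟨x²⟩ = 0.081296.
(Δx)² = 0.081296 − (0.20161)² = 0.040648.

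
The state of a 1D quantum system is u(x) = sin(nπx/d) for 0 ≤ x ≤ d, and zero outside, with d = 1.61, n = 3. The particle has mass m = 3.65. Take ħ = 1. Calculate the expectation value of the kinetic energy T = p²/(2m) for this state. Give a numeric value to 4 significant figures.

T = −(ħ²/2m) d²/dx², so ⟨T⟩ = −(ħ²/2m) ∫ u*·u'' dx / ∫|u|² dx; with m = 3.65.
d/dx sin(nπx/d) = (nπ/d)·cos(nπx/d) and d²/dx² sin(nπx/d) = −(nπ/d)²·sin(nπx/d); on 0 ≤ x ≤ d, ∫sin²(nπx/d) dx = d/2 and ∫sin(nπx/d)·cos(nπx/d) dx = 0.
State is unnormalized: ∫|u|² dx = 0.80500, and ∫u*·(−ħ²/2m · u'') dx = 3.7789, so ⟨T⟩ = 3.7789 / 0.80500.
⟨T⟩ = 4.6943.

4.694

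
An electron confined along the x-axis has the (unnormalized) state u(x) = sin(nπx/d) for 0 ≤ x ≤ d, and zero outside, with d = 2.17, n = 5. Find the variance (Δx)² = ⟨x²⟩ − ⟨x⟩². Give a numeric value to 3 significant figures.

Compute ⟨x⟩ and ⟨x²⟩ separately, then (Δx)² = ⟨x²⟩ − ⟨x⟩².
With sin²θ = (1 − cos2θ)/2 on 0 ≤ x ≤ d: ∫sin²(nπx/d) dx = d/2, ∫x·sin²(nπx/d) dx = d²/4, ∫x²·sin²(nπx/d) dx = d³·(1/6 − 1/(4n²π²)); higher powers xᵏ the same way, integrating xᵏ·cos(2nπx/d) by parts.
Normalization: ∫|u|² dx = 1.0850.
⟨x⟩ = 1.0850 and ⟨x²⟩ = 1.5601.
(Δx)² = 1.5601 − (1.0850)² = 0.38287.

0.383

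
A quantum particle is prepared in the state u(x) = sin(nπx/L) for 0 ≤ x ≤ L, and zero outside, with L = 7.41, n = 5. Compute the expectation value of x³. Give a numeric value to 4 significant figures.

100.5

⟨x³⟩ = ∫ x³·|u|² dx / ∫|u|² dx (integrals over the domain).
With sin²θ = (1 − cos2θ)/2 on 0 ≤ x ≤ L: ∫sin²(nπx/L) dx = L/2, ∫x·sin²(nπx/L) dx = L²/4, ∫x²·sin²(nπx/L) dx = L³·(1/6 − 1/(4n²π²)); higher powers xᵏ the same way, integrating xᵏ·cos(2nπx/L) by parts.
State is unnormalized: ∫|u|² dx = 3.7050, and ∫u*·x³·u dx = 372.28, so ⟨x³⟩ = 372.28 / 3.7050.
⟨x³⟩ = 100.48.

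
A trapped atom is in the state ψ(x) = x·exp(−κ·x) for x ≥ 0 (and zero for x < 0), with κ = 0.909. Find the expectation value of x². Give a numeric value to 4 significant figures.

3.631

⟨x²⟩ = ∫ x²·|ψ|² dx / ∫|ψ|² dx (integrals over the domain).
Every integrand reduces to terms xʲ·e^(−2κx) on [0, ∞); use ∫₀^∞ xʲ·e^(−2κx) dx = j!/(2κ)^(j+1).
State is unnormalized: ∫|ψ|² dx = 0.33285, and ∫ψ*·x²·ψ dx = 1.2085, so ⟨x²⟩ = 1.2085 / 0.33285.
⟨x²⟩ = 3.6307.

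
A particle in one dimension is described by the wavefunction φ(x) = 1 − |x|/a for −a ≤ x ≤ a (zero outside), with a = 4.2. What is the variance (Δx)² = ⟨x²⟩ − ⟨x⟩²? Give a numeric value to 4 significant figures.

1.764

Compute ⟨x⟩ and ⟨x²⟩ separately, then (Δx)² = ⟨x²⟩ − ⟨x⟩².
φ is even, so ∫ over [−a, a] = 2∫₀ᵃ with φ = 1 − x/a there: ∫₀ᵃ (1 − x/a)² dx = a/3, ∫₀ᵃ x²(1 − x/a)² dx = a³/30, ∫₀ᵃ x⁴(1 − x/a)² dx = a⁵/105.
Normalization: ∫|φ|² dx = 2.8000.
⟨x⟩ = 0.0000 and ⟨x²⟩ = 1.7640.
(Δx)² = 1.7640 − (0.0000)² = 1.7640.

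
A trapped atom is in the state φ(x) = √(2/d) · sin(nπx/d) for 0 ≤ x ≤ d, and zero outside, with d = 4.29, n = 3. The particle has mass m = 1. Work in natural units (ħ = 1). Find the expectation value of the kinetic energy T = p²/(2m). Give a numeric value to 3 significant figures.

2.41

T = −(ħ²/2m) d²/dx², so ⟨T⟩ = −(ħ²/2m) ∫ φ*·φ'' dx; with m = 1.
d/dx sin(nπx/d) = (nπ/d)·cos(nπx/d) and d²/dx² sin(nπx/d) = −(nπ/d)²·sin(nπx/d); on 0 ≤ x ≤ d, ∫sin²(nπx/d) dx = d/2 and ∫sin(nπx/d)·cos(nπx/d) dx = 0.
⟨T⟩ = 2.4132.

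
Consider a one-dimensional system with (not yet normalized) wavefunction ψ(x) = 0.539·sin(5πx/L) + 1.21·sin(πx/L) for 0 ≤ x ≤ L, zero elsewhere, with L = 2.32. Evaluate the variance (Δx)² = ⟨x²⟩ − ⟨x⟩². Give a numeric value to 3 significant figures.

Compute ⟨x⟩ and ⟨x²⟩ separately, then (Δx)² = ⟨x²⟩ − ⟨x⟩².
On 0 ≤ x ≤ L (j ≠ l): ∫sin²(jπx/L) dx = L/2, ∫sin(jπx/L)·sin(lπx/L) dx = 0; diagonal moments ∫x·sin²(jπx/L) dx = L²/4, ∫x²·sin²(jπx/L) dx = L³·(1/6 − 1/(4j²π²)); cross terms ∫x·sin(jπx/L)·sin(lπx/L) dx = 0 for j + l even and −4jlL²/(π²(j² − l²)²) for j + l odd, ∫x²·sin(jπx/L)·sin(lπx/L) dx = (−1)^(j+l)·4jlL³/(π²(j² − l²)²); higher powers the same way via product-to-sum and parts.
Normalization: ∫|ψ|² dx = 2.0354.
⟨x⟩ = 1.1600 and ⟨x²⟩ = 1.5930.
(Δx)² = 1.5930 − (1.1600)² = 0.24735.

0.247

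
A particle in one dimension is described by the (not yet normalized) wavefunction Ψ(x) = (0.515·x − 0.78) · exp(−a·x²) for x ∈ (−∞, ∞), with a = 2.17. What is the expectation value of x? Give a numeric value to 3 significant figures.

-0.145

⟨x⟩ = ∫ x·|Ψ|² dx / ∫|Ψ|² dx (integrals over the domain).
Expand each integrand as polynomial × e^(−2ax²) and use ∫x^(2j)·e^(−2ax²) dx = (2j−1)!!/(4a)^j · √(π/(2a)), odd powers → 0; here √(π/(2a)) = 0.85081.
State is unnormalized: ∫|Ψ|² dx = 0.54363, and ∫Ψ*·x·Ψ dx = -0.078748, so ⟨x⟩ = -0.078748 / 0.54363.
⟨x⟩ = -0.14486.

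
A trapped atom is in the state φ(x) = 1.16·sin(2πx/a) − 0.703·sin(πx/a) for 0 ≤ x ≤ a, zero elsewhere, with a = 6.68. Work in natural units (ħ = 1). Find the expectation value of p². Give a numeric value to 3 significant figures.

0.706

p² φ = −ħ² d²φ/dx²; ⟨p²⟩ = −ħ² ∫ φ*·φ'' dx / ∫|φ|² dx.
d²/dx² sin(jπx/a) = −(jπ/a)²·sin(jπx/a); on 0 ≤ x ≤ a, ∫sin²(jπx/a) dx = a/2 and ∫sin(jπx/a)·sin(lπx/a) dx = 0 for j ≠ l, so only diagonal terms survive in ∫|φ|² and ∫φ·φ″; ∫φ·φ′ dx = [φ²/2] between the walls = 0.
State is unnormalized: ∫|φ|² dx = 6.1450, and ∫φ*·(−ħ² φ'') dx = 4.3413, so ⟨p²⟩ = 4.3413 / 6.1450.
⟨p²⟩ = 0.70648.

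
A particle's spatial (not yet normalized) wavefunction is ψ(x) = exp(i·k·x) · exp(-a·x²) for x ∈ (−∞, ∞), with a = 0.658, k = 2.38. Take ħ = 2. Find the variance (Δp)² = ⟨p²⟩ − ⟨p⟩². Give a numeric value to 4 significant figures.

2.632

Compute ⟨p⟩ and ⟨p²⟩ separately; (Δp)² = ⟨p²⟩ − ⟨p⟩².
Gaussian moments: ∫x^(2j)·e^(−2ax²) dx = (2j−1)!!/(4a)^j · √(π/(2a)), odd powers integrate to 0; here √(π/(2a)) = 1.5451. Derivatives: ψ′ = (ik − 2ax)·ψ, ψ″ = ((ik − 2ax)² − 2a)·ψ; the odd-in-x pieces drop out.
Normalization: ∫|ψ|² dx = 1.5451.
⟨p⟩ = 4.7600 and ⟨p²⟩ = 25.290.
(Δp)² = 25.290 − (4.7600)² = 2.6320.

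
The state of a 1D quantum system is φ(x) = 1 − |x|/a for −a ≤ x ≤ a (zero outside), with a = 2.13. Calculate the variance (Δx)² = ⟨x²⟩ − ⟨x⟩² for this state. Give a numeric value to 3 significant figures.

0.454

Compute ⟨x⟩ and ⟨x²⟩ separately, then (Δx)² = ⟨x²⟩ − ⟨x⟩².
φ is even, so ∫ over [−a, a] = 2∫₀ᵃ with φ = 1 − x/a there: ∫₀ᵃ (1 − x/a)² dx = a/3, ∫₀ᵃ x²(1 − x/a)² dx = a³/30, ∫₀ᵃ x⁴(1 − x/a)² dx = a⁵/105.
Normalization: ∫|φ|² dx = 1.4200.
⟨x⟩ = 0.0000 and ⟨x²⟩ = 0.45369.
(Δx)² = 0.45369 − (0.0000)² = 0.45369.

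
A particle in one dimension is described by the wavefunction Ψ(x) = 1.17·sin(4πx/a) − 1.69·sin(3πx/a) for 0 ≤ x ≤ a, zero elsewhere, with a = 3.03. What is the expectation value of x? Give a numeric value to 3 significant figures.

⟨x⟩ = ∫ x·|Ψ|² dx / ∫|Ψ|² dx (integrals over the domain).
On 0 ≤ x ≤ a (j ≠ l): ∫sin²(jπx/a) dx = a/2, ∫sin(jπx/a)·sin(lπx/a) dx = 0; diagonal moments ∫x·sin²(jπx/a) dx = a²/4, ∫x²·sin²(jπx/a) dx = a³·(1/6 − 1/(4j²π²)); cross terms ∫x·sin(jπx/a)·sin(lπx/a) dx = 0 for j + l even and −4jla²/(π²(j² − l²)²) for j + l odd, ∫x²·sin(jπx/a)·sin(lπx/a) dx = (−1)^(j+l)·4jla³/(π²(j² − l²)²); higher powers the same way via product-to-sum and parts.
State is unnormalized: ∫|Ψ|² dx = 6.4009, and ∫Ψ*·x·Ψ dx = 13.301, so ⟨x⟩ = 13.301 / 6.4009.
⟨x⟩ = 2.0780.

2.08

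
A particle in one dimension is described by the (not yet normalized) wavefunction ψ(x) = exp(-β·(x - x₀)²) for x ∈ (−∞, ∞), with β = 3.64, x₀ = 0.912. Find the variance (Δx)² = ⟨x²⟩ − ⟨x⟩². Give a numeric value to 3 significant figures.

Compute ⟨x⟩ and ⟨x²⟩ separately, then (Δx)² = ⟨x²⟩ − ⟨x⟩².
Gaussian moments (u = x − x₀): ∫u^(2j)·e^(−2βu²) du = (2j−1)!!/(4β)^j · √(π/(2β)), odd powers integrate to 0; here √(π/(2β)) = 0.65692.
Normalization: ∫|ψ|² dx = 0.65692.
⟨x⟩ = 0.91200 and ⟨x²⟩ = 0.90043.
(Δx)² = 0.90043 − (0.91200)² = 0.068681.

0.0687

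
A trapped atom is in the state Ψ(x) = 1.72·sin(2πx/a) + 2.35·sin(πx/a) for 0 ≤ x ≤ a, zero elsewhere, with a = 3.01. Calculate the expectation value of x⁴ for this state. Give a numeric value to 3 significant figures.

1.98

⟨x⁴⟩ = ∫ x⁴·|Ψ|² dx / ∫|Ψ|² dx (integrals over the domain).
On 0 ≤ x ≤ a (j ≠ l): ∫sin²(jπx/a) dx = a/2, ∫sin(jπx/a)·sin(lπx/a) dx = 0; diagonal moments ∫x·sin²(jπx/a) dx = a²/4, ∫x²·sin²(jπx/a) dx = a³·(1/6 − 1/(4j²π²)); cross terms ∫x·sin(jπx/a)·sin(lπx/a) dx = 0 for j + l even and −4jla²/(π²(j² − l²)²) for j + l odd, ∫x²·sin(jπx/a)·sin(lπx/a) dx = (−1)^(j+l)·4jla³/(π²(j² − l²)²); higher powers the same way via product-to-sum and parts.
State is unnormalized: ∫|Ψ|² dx = 12.764, and ∫Ψ*·x⁴·Ψ dx = 25.260, so ⟨x⁴⟩ = 25.260 / 12.764.
⟨x⁴⟩ = 1.9791.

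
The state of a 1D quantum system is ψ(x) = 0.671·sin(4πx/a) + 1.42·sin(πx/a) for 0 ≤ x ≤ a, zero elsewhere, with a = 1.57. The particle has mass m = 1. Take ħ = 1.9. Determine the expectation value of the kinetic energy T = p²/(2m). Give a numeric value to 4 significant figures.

27.02

T = −(ħ²/2m) d²/dx², so ⟨T⟩ = −(ħ²/2m) ∫ ψ*·ψ'' dx / ∫|ψ|² dx; with m = 1.
d²/dx² sin(jπx/a) = −(jπ/a)²·sin(jπx/a); on 0 ≤ x ≤ a, ∫sin²(jπx/a) dx = a/2 and ∫sin(jπx/a)·sin(lπx/a) dx = 0 for j ≠ l, so only diagonal terms survive in ∫|ψ|² and ∫ψ·ψ″; ∫ψ·ψ′ dx = [ψ²/2] between the walls = 0.
State is unnormalized: ∫|ψ|² dx = 1.9363, and ∫ψ*·(−ħ²/2m · ψ'') dx = 52.311, so ⟨T⟩ = 52.311 / 1.9363.
⟨T⟩ = 27.016.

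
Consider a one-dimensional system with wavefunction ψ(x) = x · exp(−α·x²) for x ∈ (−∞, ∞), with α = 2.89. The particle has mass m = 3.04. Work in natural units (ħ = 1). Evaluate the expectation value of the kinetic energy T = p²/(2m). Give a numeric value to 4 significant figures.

1.426

T = −(ħ²/2m) d²/dx², so ⟨T⟩ = −(ħ²/2m) ∫ ψ*·ψ'' dx / ∫|ψ|² dx; with m = 3.04.
Expand each integrand as polynomial × e^(−2αx²) and use ∫x^(2j)·e^(−2αx²) dx = (2j−1)!!/(4α)^j · √(π/(2α)), odd powers → 0; here √(π/(2α)) = 0.73724. Differentiate with the product rule, d/dx e^(−αx²) = −2αx·e^(−αx²).
State is unnormalized: ∫|ψ|² dx = 0.063775, and ∫ψ*·(−ħ²/2m · ψ'') dx = 0.090943, so ⟨T⟩ = 0.090943 / 0.063775.
⟨T⟩ = 1.4260.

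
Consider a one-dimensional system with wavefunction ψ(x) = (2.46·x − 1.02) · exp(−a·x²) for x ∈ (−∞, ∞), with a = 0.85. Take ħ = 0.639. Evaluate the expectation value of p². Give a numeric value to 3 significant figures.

p² ψ = −ħ² d²ψ/dx²; ⟨p²⟩ = −ħ² ∫ ψ*·ψ'' dx / ∫|ψ|² dx.
Expand each integrand as polynomial × e^(−2ax²) and use ∫x^(2j)·e^(−2ax²) dx = (2j−1)!!/(4a)^j · √(π/(2a)), odd powers → 0; here √(π/(2a)) = 1.3594. Differentiate with the product rule, d/dx e^(−ax²) = −2ax·e^(−ax²).
State is unnormalized: ∫|ψ|² dx = 3.8339, and ∫ψ*·(−ħ² ψ'') dx = 3.0102, so ⟨p²⟩ = 3.0102 / 3.8339.
⟨p²⟩ = 0.78515.

0.785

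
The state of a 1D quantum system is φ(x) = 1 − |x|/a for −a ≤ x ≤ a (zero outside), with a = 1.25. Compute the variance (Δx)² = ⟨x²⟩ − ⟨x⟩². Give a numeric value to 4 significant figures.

Compute ⟨x⟩ and ⟨x²⟩ separately, then (Δx)² = ⟨x²⟩ − ⟨x⟩².
φ is even, so ∫ over [−a, a] = 2∫₀ᵃ with φ = 1 − x/a there: ∫₀ᵃ (1 − x/a)² dx = a/3, ∫₀ᵃ x²(1 − x/a)² dx = a³/30, ∫₀ᵃ x⁴(1 − x/a)² dx = a⁵/105.
Normalization: ∫|φ|² dx = 0.83333.
⟨x⟩ = 0.0000 and ⟨x²⟩ = 0.15625.
(Δx)² = 0.15625 − (0.0000)² = 0.15625.

0.1563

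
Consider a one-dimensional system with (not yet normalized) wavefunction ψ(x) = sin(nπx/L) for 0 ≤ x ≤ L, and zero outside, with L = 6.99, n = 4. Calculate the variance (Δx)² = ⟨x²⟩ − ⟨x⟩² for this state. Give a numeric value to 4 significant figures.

Compute ⟨x⟩ and ⟨x²⟩ separately, then (Δx)² = ⟨x²⟩ − ⟨x⟩².
With sin²θ = (1 − cos2θ)/2 on 0 ≤ x ≤ L: ∫sin²(nπx/L) dx = L/2, ∫x·sin²(nπx/L) dx = L²/4, ∫x²·sin²(nπx/L) dx = L³·(1/6 − 1/(4n²π²)); higher powers xᵏ the same way, integrating xᵏ·cos(2nπx/L) by parts.
Normalization: ∫|ψ|² dx = 3.4950.
⟨x⟩ = 3.4950 and ⟨x²⟩ = 16.132.
(Δx)² = 16.132 − (3.4950)² = 3.9170.

3.917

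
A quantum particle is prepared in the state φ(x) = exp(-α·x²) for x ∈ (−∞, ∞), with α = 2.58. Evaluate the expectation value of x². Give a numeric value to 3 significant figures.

⟨x²⟩ = ∫ x²·|φ|² dx / ∫|φ|² dx (integrals over the domain).
Gaussian moments: ∫x^(2j)·e^(−2αx²) dx = (2j−1)!!/(4α)^j · √(π/(2α)), odd powers integrate to 0; here √(π/(2α)) = 0.78028.
State is unnormalized: ∫|φ|² dx = 0.78028, and ∫φ*·x²·φ dx = 0.075608, so ⟨x²⟩ = 0.075608 / 0.78028.
⟨x²⟩ = 0.096899.

0.0969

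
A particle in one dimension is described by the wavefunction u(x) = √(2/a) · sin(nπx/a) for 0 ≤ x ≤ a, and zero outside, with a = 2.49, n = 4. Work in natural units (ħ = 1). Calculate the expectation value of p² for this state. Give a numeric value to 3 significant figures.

p² u = −ħ² d²u/dx²; ⟨p²⟩ = −ħ² ∫ u*·u'' dx.
d/dx sin(nπx/a) = (nπ/a)·cos(nπx/a) and d²/dx² sin(nπx/a) = −(nπ/a)²·sin(nπx/a); on 0 ≤ x ≤ a, ∫sin²(nπx/a) dx = a/2 and ∫sin(nπx/a)·cos(nπx/a) dx = 0.
⟨p²⟩ = 25.470.

25.5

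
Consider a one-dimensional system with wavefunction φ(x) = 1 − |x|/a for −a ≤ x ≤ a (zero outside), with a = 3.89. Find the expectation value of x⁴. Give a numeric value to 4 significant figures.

⟨x⁴⟩ = ∫ x⁴·|φ|² dx / ∫|φ|² dx (integrals over the domain).
φ is even, so ∫ over [−a, a] = 2∫₀ᵃ with φ = 1 − x/a there: ∫₀ᵃ (1 − x/a)² dx = a/3, ∫₀ᵃ x²(1 − x/a)² dx = a³/30, ∫₀ᵃ x⁴(1 − x/a)² dx = a⁵/105.
State is unnormalized: ∫|φ|² dx = 2.5933, and ∫φ*·x⁴·φ dx = 16.966, so ⟨x⁴⟩ = 16.966 / 2.5933.
⟨x⁴⟩ = 6.5423.

6.542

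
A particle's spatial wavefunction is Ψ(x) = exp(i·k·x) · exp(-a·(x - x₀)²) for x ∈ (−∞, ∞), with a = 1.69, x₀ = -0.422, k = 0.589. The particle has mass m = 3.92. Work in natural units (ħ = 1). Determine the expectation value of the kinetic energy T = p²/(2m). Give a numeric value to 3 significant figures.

T = −(ħ²/2m) d²/dx², so ⟨T⟩ = −(ħ²/2m) ∫ Ψ*·Ψ'' dx / ∫|Ψ|² dx; with m = 3.92.
Gaussian moments (u = x − x₀): ∫u^(2j)·e^(−2au²) du = (2j−1)!!/(4a)^j · √(π/(2a)), odd powers integrate to 0; here √(π/(2a)) = 0.96409. Derivatives: Ψ′ = (ik − 2au)·Ψ, Ψ″ = ((ik − 2au)² − 2a)·Ψ; the odd-in-u pieces drop out.
State is unnormalized: ∫|Ψ|² dx = 0.96409, and ∫Ψ*·(−ħ²/2m · Ψ'') dx = 0.25048, so ⟨T⟩ = 0.25048 / 0.96409.
⟨T⟩ = 0.25981.

0.260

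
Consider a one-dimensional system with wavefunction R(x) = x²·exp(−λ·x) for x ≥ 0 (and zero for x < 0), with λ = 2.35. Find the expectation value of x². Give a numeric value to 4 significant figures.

⟨x²⟩ = ∫ x²·|R|² dx / ∫|R|² dx (integrals over the domain).
Every integrand reduces to terms xʲ·e^(−2λx) on [0, ∞); use ∫₀^∞ xʲ·e^(−2λx) dx = j!/(2λ)^(j+1).
State is unnormalized: ∫|R|² dx = 0.010465, and ∫R*·x²·R dx = 0.014212, so ⟨x²⟩ = 0.014212 / 0.010465.
⟨x²⟩ = 1.3581.

1.358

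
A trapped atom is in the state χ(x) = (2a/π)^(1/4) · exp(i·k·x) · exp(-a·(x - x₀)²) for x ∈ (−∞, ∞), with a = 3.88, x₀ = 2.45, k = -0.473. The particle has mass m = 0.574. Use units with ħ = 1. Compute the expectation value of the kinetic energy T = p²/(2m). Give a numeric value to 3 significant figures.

3.57

T = −(ħ²/2m) d²/dx², so ⟨T⟩ = −(ħ²/2m) ∫ χ*·χ'' dx; with m = 0.574.
Gaussian moments (u = x − x₀): ∫u^(2j)·e^(−2au²) du = (2j−1)!!/(4a)^j · √(π/(2a)), odd powers integrate to 0; here √(π/(2a)) = 0.63627. Derivatives: χ′ = (ik − 2au)·χ, χ″ = ((ik − 2au)² − 2a)·χ; the odd-in-u pieces drop out.
⟨T⟩ = 3.5747.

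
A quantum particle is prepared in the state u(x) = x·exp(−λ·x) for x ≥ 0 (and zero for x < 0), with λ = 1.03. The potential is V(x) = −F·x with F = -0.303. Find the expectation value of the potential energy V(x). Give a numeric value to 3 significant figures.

0.441

⟨V⟩ = ∫ V(x)·|u|² dx / ∫|u|² dx.
Every integrand reduces to terms xʲ·e^(−2λx) on [0, ∞); use ∫₀^∞ xʲ·e^(−2λx) dx = j!/(2λ)^(j+1).
State is unnormalized: ∫|u|² dx = 0.22879, and ∫u*·V(x)·u dx = 0.10095, so ⟨V⟩ = 0.10095 / 0.22879.
⟨V⟩ = 0.44126.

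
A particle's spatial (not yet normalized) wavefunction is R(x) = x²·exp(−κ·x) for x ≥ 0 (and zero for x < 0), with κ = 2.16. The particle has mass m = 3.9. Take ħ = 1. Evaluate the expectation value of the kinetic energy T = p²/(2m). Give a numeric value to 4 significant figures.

0.1994

T = −(ħ²/2m) d²/dx², so ⟨T⟩ = −(ħ²/2m) ∫ R*·R'' dx / ∫|R|² dx; with m = 3.9.
Differentiate x²·exp(−κ·x) with the product rule; every integrand then reduces to terms xʲ·e^(−2κx) on [0, ∞), with ∫₀^∞ xʲ·e^(−2κx) dx = j!/(2κ)^(j+1).
State is unnormalized: ∫|R|² dx = 0.015951, and ∫R*·(−ħ²/2m · R'') dx = 0.0031804, so ⟨T⟩ = 0.0031804 / 0.015951.
⟨T⟩ = 0.19938.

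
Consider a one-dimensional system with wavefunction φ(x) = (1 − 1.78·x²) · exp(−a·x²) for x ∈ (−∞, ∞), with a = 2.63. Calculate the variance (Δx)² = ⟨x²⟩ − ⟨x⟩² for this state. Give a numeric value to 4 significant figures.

0.05268

Compute ⟨x⟩ and ⟨x²⟩ separately, then (Δx)² = ⟨x²⟩ − ⟨x⟩².
Expand each integrand as polynomial × e^(−2ax²) and use ∫x^(2j)·e^(−2ax²) dx = (2j−1)!!/(4a)^j · √(π/(2a)), odd powers → 0; here √(π/(2a)) = 0.77283.
Normalization: ∫|φ|² dx = 0.57768.
⟨x⟩ = 0.0000 and ⟨x²⟩ = 0.052677.
(Δx)² = 0.052677 − (0.0000)² = 0.052677.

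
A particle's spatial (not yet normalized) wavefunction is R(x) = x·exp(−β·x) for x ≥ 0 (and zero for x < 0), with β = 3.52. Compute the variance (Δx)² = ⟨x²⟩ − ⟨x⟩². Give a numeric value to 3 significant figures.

0.0605

Compute ⟨x⟩ and ⟨x²⟩ separately, then (Δx)² = ⟨x²⟩ − ⟨x⟩².
Every integrand reduces to terms xʲ·e^(−2βx) on [0, ∞); use ∫₀^∞ xʲ·e^(−2βx) dx = j!/(2β)^(j+1).
Normalization: ∫|R|² dx = 0.0057321.
⟨x⟩ = 0.42614 and ⟨x²⟩ = 0.24212.
(Δx)² = 0.24212 − (0.42614)² = 0.060531.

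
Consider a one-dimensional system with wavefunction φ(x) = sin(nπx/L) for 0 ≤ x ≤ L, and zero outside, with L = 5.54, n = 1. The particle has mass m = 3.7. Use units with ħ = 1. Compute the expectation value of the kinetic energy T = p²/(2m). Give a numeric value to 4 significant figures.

T = −(ħ²/2m) d²/dx², so ⟨T⟩ = −(ħ²/2m) ∫ φ*·φ'' dx / ∫|φ|² dx; with m = 3.7.
d/dx sin(nπx/L) = (nπ/L)·cos(nπx/L) and d²/dx² sin(nπx/L) = −(nπ/L)²·sin(nπx/L); on 0 ≤ x ≤ L, ∫sin²(nπx/L) dx = L/2 and ∫sin(nπx/L)·cos(nπx/L) dx = 0.
State is unnormalized: ∫|φ|² dx = 2.7700, and ∫φ*·(−ħ²/2m · φ'') dx = 0.12037, so ⟨T⟩ = 0.12037 / 2.7700.
⟨T⟩ = 0.043456.

0.04346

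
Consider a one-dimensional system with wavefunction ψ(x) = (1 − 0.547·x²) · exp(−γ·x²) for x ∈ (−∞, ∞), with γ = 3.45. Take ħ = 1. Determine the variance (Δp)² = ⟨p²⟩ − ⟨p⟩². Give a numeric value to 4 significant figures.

Compute ⟨p⟩ and ⟨p²⟩ separately; (Δp)² = ⟨p²⟩ − ⟨p⟩².
Expand each integrand as polynomial × e^(−2γx²) and use ∫x^(2j)·e^(−2γx²) dx = (2j−1)!!/(4γ)^j · √(π/(2γ)), odd powers → 0; here √(π/(2γ)) = 0.67476. Differentiate with the product rule, d/dx e^(−γx²) = −2γx·e^(−γx²).
Normalization: ∫|ψ|² dx = 0.62445.
⟨p⟩ = 0.0000 and ⟨p²⟩ = 4.0645.
(Δp)² = 4.0645 − (0.0000)² = 4.0645.

4.065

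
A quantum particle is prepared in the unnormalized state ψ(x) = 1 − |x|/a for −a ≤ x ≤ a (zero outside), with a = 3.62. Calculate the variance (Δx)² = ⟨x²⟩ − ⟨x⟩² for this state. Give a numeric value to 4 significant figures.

Compute ⟨x⟩ and ⟨x²⟩ separately, then (Δx)² = ⟨x²⟩ − ⟨x⟩².
ψ is even, so ∫ over [−a, a] = 2∫₀ᵃ with ψ = 1 − x/a there: ∫₀ᵃ (1 − x/a)² dx = a/3, ∫₀ᵃ x²(1 − x/a)² dx = a³/30, ∫₀ᵃ x⁴(1 − x/a)² dx = a⁵/105.
Normalization: ∫|ψ|² dx = 2.4133.
⟨x⟩ = 0.0000 and ⟨x²⟩ = 1.3104.
(Δx)² = 1.3104 − (0.0000)² = 1.3104.

1.310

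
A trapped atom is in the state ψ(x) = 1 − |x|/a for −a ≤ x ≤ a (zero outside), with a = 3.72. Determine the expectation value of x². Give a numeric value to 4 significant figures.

⟨x²⟩ = ∫ x²·|ψ|² dx / ∫|ψ|² dx (integrals over the domain).
ψ is even, so ∫ over [−a, a] = 2∫₀ᵃ with ψ = 1 − x/a there: ∫₀ᵃ (1 − x/a)² dx = a/3, ∫₀ᵃ x²(1 − x/a)² dx = a³/30, ∫₀ᵃ x⁴(1 − x/a)² dx = a⁵/105.
State is unnormalized: ∫|ψ|² dx = 2.4800, and ∫ψ*·x²·ψ dx = 3.4319, so ⟨x²⟩ = 3.4319 / 2.4800.
⟨x²⟩ = 1.3838.

1.384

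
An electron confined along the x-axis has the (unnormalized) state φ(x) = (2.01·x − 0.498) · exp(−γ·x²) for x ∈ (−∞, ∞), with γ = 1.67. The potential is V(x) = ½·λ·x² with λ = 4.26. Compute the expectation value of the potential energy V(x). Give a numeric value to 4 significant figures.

⟨V⟩ = ∫ V(x)·|φ|² dx / ∫|φ|² dx.
Expand each integrand as polynomial × e^(−2γx²) and use ∫x^(2j)·e^(−2γx²) dx = (2j−1)!!/(4γ)^j · √(π/(2γ)), odd powers → 0; here √(π/(2γ)) = 0.96984.
State is unnormalized: ∫|φ|² dx = 0.82709, and ∫φ*·V(x)·φ dx = 0.63780, so ⟨V⟩ = 0.63780 / 0.82709.
⟨V⟩ = 0.77113.

0.7711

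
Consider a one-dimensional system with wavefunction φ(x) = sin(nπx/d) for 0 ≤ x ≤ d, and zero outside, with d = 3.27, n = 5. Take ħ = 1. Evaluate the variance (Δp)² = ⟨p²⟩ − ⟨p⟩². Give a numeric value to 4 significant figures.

23.08

Compute ⟨p⟩ and ⟨p²⟩ separately; (Δp)² = ⟨p²⟩ − ⟨p⟩².
d/dx sin(nπx/d) = (nπ/d)·cos(nπx/d) and d²/dx² sin(nπx/d) = −(nπ/d)²·sin(nπx/d); on 0 ≤ x ≤ d, ∫sin²(nπx/d) dx = d/2 and ∫sin(nπx/d)·cos(nπx/d) dx = 0.
Normalization: ∫|φ|² dx = 1.6350.
⟨p⟩ = 0.0000 and ⟨p²⟩ = 23.075.
(Δp)² = 23.075 − (0.0000)² = 23.075.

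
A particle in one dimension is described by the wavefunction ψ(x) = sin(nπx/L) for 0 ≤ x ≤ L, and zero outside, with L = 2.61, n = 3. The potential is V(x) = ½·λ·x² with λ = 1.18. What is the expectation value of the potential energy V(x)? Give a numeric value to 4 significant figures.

1.317

⟨V⟩ = ∫ V(x)·|ψ|² dx / ∫|ψ|² dx.
With sin²θ = (1 − cos2θ)/2 on 0 ≤ x ≤ L: ∫sin²(nπx/L) dx = L/2, ∫x·sin²(nπx/L) dx = L²/4, ∫x²·sin²(nπx/L) dx = L³·(1/6 − 1/(4n²π²)); higher powers xᵏ the same way, integrating xᵏ·cos(2nπx/L) by parts.
State is unnormalized: ∫|ψ|² dx = 1.3050, and ∫ψ*·V(x)·ψ dx = 1.7188, so ⟨V⟩ = 1.7188 / 1.3050.
⟨V⟩ = 1.3171.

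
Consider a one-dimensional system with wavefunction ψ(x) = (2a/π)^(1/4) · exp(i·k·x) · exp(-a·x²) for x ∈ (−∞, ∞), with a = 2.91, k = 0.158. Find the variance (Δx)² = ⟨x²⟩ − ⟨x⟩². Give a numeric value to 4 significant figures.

0.08591

Compute ⟨x⟩ and ⟨x²⟩ separately, then (Δx)² = ⟨x²⟩ − ⟨x⟩².
Gaussian moments: ∫x^(2j)·e^(−2ax²) dx = (2j−1)!!/(4a)^j · √(π/(2a)), odd powers integrate to 0; here √(π/(2a)) = 0.73471.
⟨x⟩ = 0.0000 and ⟨x²⟩ = 0.085911.
(Δx)² = 0.085911 − (0.0000)² = 0.085911.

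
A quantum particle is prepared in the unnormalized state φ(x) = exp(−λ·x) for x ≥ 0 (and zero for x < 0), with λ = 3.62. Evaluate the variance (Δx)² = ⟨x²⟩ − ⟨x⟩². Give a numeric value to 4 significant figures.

Compute ⟨x⟩ and ⟨x²⟩ separately, then (Δx)² = ⟨x²⟩ − ⟨x⟩².
Every integrand reduces to terms xʲ·e^(−2λx) on [0, ∞); use ∫₀^∞ xʲ·e^(−2λx) dx = j!/(2λ)^(j+1).
Normalization: ∫|φ|² dx = 0.13812.
⟨x⟩ = 0.13812 and ⟨x²⟩ = 0.038155.
(Δx)² = 0.038155 − (0.13812)² = 0.019078.

0.01908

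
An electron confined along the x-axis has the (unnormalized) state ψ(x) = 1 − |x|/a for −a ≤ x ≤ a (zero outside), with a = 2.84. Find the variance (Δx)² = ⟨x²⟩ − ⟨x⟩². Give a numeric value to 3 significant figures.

Compute ⟨x⟩ and ⟨x²⟩ separately, then (Δx)² = ⟨x²⟩ − ⟨x⟩².
ψ is even, so ∫ over [−a, a] = 2∫₀ᵃ with ψ = 1 − x/a there: ∫₀ᵃ (1 − x/a)² dx = a/3, ∫₀ᵃ x²(1 − x/a)² dx = a³/30, ∫₀ᵃ x⁴(1 − x/a)² dx = a⁵/105.
Normalization: ∫|ψ|² dx = 1.8933.
⟨x⟩ = 0.0000 and ⟨x²⟩ = 0.80656.
(Δx)² = 0.80656 − (0.0000)² = 0.80656.

0.807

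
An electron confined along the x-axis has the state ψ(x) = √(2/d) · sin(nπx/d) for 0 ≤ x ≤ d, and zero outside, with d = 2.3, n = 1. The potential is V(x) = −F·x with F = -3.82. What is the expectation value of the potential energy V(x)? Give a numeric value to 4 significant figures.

4.393

⟨V⟩ = ∫ V(x)·|ψ|² dx.
With sin²θ = (1 − cos2θ)/2 on 0 ≤ x ≤ d: ∫sin²(nπx/d) dx = d/2, ∫x·sin²(nπx/d) dx = d²/4, ∫x²·sin²(nπx/d) dx = d³·(1/6 − 1/(4n²π²)); higher powers xᵏ the same way, integrating xᵏ·cos(2nπx/d) by parts.
⟨V⟩ = 4.3930.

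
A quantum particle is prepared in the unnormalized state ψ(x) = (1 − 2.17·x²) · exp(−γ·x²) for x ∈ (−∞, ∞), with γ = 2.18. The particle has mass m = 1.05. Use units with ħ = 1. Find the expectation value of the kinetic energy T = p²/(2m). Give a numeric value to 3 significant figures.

T = −(ħ²/2m) d²/dx², so ⟨T⟩ = −(ħ²/2m) ∫ ψ*·ψ'' dx / ∫|ψ|² dx; with m = 1.05.
Expand each integrand as polynomial × e^(−2γx²) and use ∫x^(2j)·e^(−2γx²) dx = (2j−1)!!/(4γ)^j · √(π/(2γ)), odd powers → 0; here √(π/(2γ)) = 0.84885. Differentiate with the product rule, d/dx e^(−γx²) = −2γx·e^(−γx²).
State is unnormalized: ∫|ψ|² dx = 0.58408, and ∫ψ*·(−ħ²/2m · ψ'') dx = 1.7018, so ⟨T⟩ = 1.7018 / 0.58408.
⟨T⟩ = 2.9136.

2.91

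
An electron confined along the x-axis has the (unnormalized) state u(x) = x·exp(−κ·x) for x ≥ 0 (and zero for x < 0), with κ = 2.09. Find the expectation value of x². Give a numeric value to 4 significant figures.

⟨x²⟩ = ∫ x²·|u|² dx / ∫|u|² dx (integrals over the domain).
Every integrand reduces to terms xʲ·e^(−2κx) on [0, ∞); use ∫₀^∞ xʲ·e^(−2κx) dx = j!/(2κ)^(j+1).
State is unnormalized: ∫|u|² dx = 0.027384, and ∫u*·x²·u dx = 0.018807, so ⟨x²⟩ = 0.018807 / 0.027384.
⟨x²⟩ = 0.68680.

0.6868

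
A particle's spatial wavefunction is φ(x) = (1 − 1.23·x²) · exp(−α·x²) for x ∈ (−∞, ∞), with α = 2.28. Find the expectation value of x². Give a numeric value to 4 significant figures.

0.06477

⟨x²⟩ = ∫ x²·|φ|² dx / ∫|φ|² dx (integrals over the domain).
Expand each integrand as polynomial × e^(−2αx²) and use ∫x^(2j)·e^(−2αx²) dx = (2j−1)!!/(4α)^j · √(π/(2α)), odd powers → 0; here √(π/(2α)) = 0.83003.
State is unnormalized: ∫|φ|² dx = 0.65143, and ∫φ*·x²·φ dx = 0.042196, so ⟨x²⟩ = 0.042196 / 0.65143.
⟨x²⟩ = 0.064774.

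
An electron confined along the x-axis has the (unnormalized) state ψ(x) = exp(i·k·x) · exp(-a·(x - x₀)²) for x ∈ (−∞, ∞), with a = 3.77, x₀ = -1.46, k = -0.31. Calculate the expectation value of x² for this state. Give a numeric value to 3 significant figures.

⟨x²⟩ = ∫ x²·|ψ|² dx / ∫|ψ|² dx (integrals over the domain).
Gaussian moments (u = x − x₀): ∫u^(2j)·e^(−2au²) du = (2j−1)!!/(4a)^j · √(π/(2a)), odd powers integrate to 0; here √(π/(2a)) = 0.64549.
State is unnormalized: ∫|ψ|² dx = 0.64549, and ∫ψ*·x²·ψ dx = 1.4187, so ⟨x²⟩ = 1.4187 / 0.64549.
⟨x²⟩ = 2.1979.

2.20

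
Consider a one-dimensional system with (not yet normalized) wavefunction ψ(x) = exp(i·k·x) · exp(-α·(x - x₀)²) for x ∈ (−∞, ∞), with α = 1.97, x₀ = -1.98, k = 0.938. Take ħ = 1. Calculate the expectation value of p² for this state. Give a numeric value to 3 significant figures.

2.85

p² ψ = −ħ² d²ψ/dx²; ⟨p²⟩ = −ħ² ∫ ψ*·ψ'' dx / ∫|ψ|² dx.
Gaussian moments (u = x − x₀): ∫u^(2j)·e^(−2αu²) du = (2j−1)!!/(4α)^j · √(π/(2α)), odd powers integrate to 0; here √(π/(2α)) = 0.89295. Derivatives: ψ′ = (ik − 2αu)·ψ, ψ″ = ((ik − 2αu)² − 2α)·ψ; the odd-in-u pieces drop out.
State is unnormalized: ∫|ψ|² dx = 0.89295, and ∫ψ*·(−ħ² ψ'') dx = 2.5448, so ⟨p²⟩ = 2.5448 / 0.89295.
⟨p²⟩ = 2.8498.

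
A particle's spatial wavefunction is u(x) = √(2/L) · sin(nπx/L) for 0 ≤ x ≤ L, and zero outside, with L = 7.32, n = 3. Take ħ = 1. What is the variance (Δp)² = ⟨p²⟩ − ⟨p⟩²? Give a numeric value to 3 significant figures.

Compute ⟨p⟩ and ⟨p²⟩ separately; (Δp)² = ⟨p²⟩ − ⟨p⟩².
d/dx sin(nπx/L) = (nπ/L)·cos(nπx/L) and d²/dx² sin(nπx/L) = −(nπ/L)²·sin(nπx/L); on 0 ≤ x ≤ L, ∫sin²(nπx/L) dx = L/2 and ∫sin(nπx/L)·cos(nπx/L) dx = 0.
⟨p⟩ = 0.0000 and ⟨p²⟩ = 1.6578.
(Δp)² = 1.6578 − (0.0000)² = 1.6578.

1.66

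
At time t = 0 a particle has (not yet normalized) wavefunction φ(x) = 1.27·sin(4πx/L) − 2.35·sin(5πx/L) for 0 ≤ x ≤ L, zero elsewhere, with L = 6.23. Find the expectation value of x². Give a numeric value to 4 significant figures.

19.35

⟨x²⟩ = ∫ x²·|φ|² dx / ∫|φ|² dx (integrals over the domain).
On 0 ≤ x ≤ L (j ≠ l): ∫sin²(jπx/L) dx = L/2, ∫sin(jπx/L)·sin(lπx/L) dx = 0; diagonal moments ∫x·sin²(jπx/L) dx = L²/4, ∫x²·sin²(jπx/L) dx = L³·(1/6 − 1/(4j²π²)); cross terms ∫x·sin(jπx/L)·sin(lπx/L) dx = 0 for j + l even and −4jlL²/(π²(j² − l²)²) for j + l odd, ∫x²·sin(jπx/L)·sin(lπx/L) dx = (−1)^(j+l)·4jlL³/(π²(j² − l²)²); higher powers the same way via product-to-sum and parts.
State is unnormalized: ∫|φ|² dx = 22.227, and ∫φ*·x²·φ dx = 430.03, so ⟨x²⟩ = 430.03 / 22.227.
⟨x²⟩ = 19.347.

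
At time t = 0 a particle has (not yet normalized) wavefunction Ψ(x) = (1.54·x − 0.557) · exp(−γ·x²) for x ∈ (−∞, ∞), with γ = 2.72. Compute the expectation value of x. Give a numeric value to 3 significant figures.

⟨x⟩ = ∫ x·|Ψ|² dx / ∫|Ψ|² dx (integrals over the domain).
Expand each integrand as polynomial × e^(−2γx²) and use ∫x^(2j)·e^(−2γx²) dx = (2j−1)!!/(4γ)^j · √(π/(2γ)), odd powers → 0; here √(π/(2γ)) = 0.75993.
State is unnormalized: ∫|Ψ|² dx = 0.40142, and ∫Ψ*·x·Ψ dx = -0.11983, so ⟨x⟩ = -0.11983 / 0.40142.
⟨x⟩ = -0.29851.

-0.299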